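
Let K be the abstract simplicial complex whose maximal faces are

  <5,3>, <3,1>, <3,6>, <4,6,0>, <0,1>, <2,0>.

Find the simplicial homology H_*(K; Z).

Take the total order 0 < 1 < 2 < 3 < 4 < 5 < 6 on the vertex set. Then K (dimension 2) consists of the simplices:

  0-simplices (7): [0], [1], [2], [3], [4], [5], [6]
  1-simplices (8): [0,1], [0,2], [0,4], [0,6], [1,3], [3,5], [3,6], [4,6]
  2-simplices (1): [0,4,6]

Hence C_0 ≅ Z^7, C_1 ≅ Z^8, C_2 ≅ Z^1.

Boundary ∂_1: C_1 → C_0 maps an edge to its endpoints' difference, ∂[p,q] = q − p. For instance
  ∂[0,6] = [6] − [0].
The 7×8 boundary matrix has rank 6 and Smith normal form diag(1,1,1,1,1,1).

Boundary ∂_2: C_2 → C_1 sends each 2-simplex [p,q,r] to [q,r] − [p,r] + [p,q]. For instance
  ∂[0,4,6] = [4,6] − [0,6] + [0,4].
The resulting 8×1 matrix has rank 1, and its Smith normal form has invariant factors (1).

From H_k ≅ ker(∂_k) / im(∂_{k+1}) we obtain:

  H_0: rank C_0 − rank ∂_1 = 7 − 6 = 1, and the invariant factors of ∂_1 are all 1, so H_0 ≅ Z.
  H_1: rank ker ∂_1 − rank ∂_2 = (8 − 6) − 1 = 1, and the invariant factors of ∂_2 are all 1, so H_1 ≅ Z.
  H_2: rank ker ∂_2 − rank ∂_3 = (1 − 1) − 0 = 0, and there is no ∂_3, so H_2 ≅ 0.

As a check, the Euler characteristic is 7 − 8 + 1 = 0, which agrees with 1 − 1 + 0 = 0.

H_0 ≅ Z,  H_1 ≅ Z,  H_2 = 0.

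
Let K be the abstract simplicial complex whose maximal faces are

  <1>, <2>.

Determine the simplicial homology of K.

H_0 ≅ Z^2.

Fix the vertex order 1 < 2 and write every simplex with vertices in increasing order. Then dim K = 0 and the simplices of K are:

  0-simplices (2): [1], [2]

so the chain groups are C_0 ≅ Z^2.

Now H_k = ker ∂_k / im ∂_{k+1}, so:

  H_0: rank C_0 − rank ∂_1 = 2 − 0 = 2, and there is no ∂_1, so H_0 ≅ Z^2.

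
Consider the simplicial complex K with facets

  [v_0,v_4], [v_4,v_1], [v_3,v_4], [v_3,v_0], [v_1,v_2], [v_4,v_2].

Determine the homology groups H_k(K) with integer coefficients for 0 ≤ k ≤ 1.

Order the vertices as v_0 < v_1 < v_2 < v_3 < v_4. Listing each simplex with vertices in this order, K has dimension 1 with simplices:

  0-simplices (5): [v_0], [v_1], [v_2], [v_3], [v_4]
  1-simplices (6): [v_0,v_3], [v_0,v_4], [v_1,v_2], [v_1,v_4], [v_2,v_4], [v_3,v_4]

giving chain groups C_0 ≅ Z^5, C_1 ≅ Z^6.

∂_1: C_1 → C_0 is given by ∂[p,q] = [q] − [p]. For instance
  ∂[v_0,v_4] = [v_4] − [v_0].
As a 5×6 matrix over Z this has rank 4, with invariant factors (1,1,1,1).

Reading off H_k = ker ∂_k / im ∂_{k+1}:

  H_0: rank C_0 − rank ∂_1 = 5 − 4 = 1, and the invariant factors of ∂_1 are all 1, so H_0 = Z.
  H_1: rank ker ∂_1 − rank ∂_2 = (6 − 4) − 0 = 2, and there is no ∂_2, so H_1 = Z^2.

H_0 ≅ Z,  H_1 ≅ Z^2.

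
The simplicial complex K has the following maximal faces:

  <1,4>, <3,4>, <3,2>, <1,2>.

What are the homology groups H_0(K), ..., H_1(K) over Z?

K has 4 vertices, 4 edges.
rank ∂_0 = 0, rank ∂_1 = 3 ⇒ b_0 = 4 − 0 − 3 = 1; all invariant factors of ∂_1 are 1 so no torsion. So H_0 ≅ Z.
rank ∂_1 = 3, rank ∂_2 = 0 ⇒ b_1 = 4 − 3 − 0 = 1. So H_1 ≅ Z.

H_0 = Z,  H_1 = Z.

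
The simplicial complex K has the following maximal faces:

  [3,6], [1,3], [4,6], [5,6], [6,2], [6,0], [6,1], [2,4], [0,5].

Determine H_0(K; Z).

H_0 = Z.

We work with the vertex ordering 0 < 1 < 2 < 3 < 4 < 5 < 6. The simplices of K, each written with vertices in increasing order, are:

  0-simplices (7): [0], [1], [2], [3], [4], [5], [6]
  1-simplices (9): [0,5], [0,6], [1,3], [1,6], [2,4], [2,6], [3,6], [4,6], [5,6]

so the chain groups are C_0 ≅ Z^7, C_1 ≅ Z^9.

Boundary ∂_1: C_1 → C_0 sends each edge [p,q] (with p < q) to q − p. For instance
  ∂[0,6] = [6] − [0].
As a 7×9 matrix over Z this has rank 6, with invariant factors (1,1,1,1,1,1).

From H_k ≅ ker(∂_k) / im(∂_{k+1}) we obtain:

  H_0: rank C_0 − rank ∂_1 = 7 − 6 = 1, and the invariant factors of ∂_1 are all 1, so H_0 = Z.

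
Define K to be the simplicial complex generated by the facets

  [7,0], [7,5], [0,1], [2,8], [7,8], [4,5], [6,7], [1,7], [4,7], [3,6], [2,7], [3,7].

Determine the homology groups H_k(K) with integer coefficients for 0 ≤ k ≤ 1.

H_0 ≅ Z,  H_1 ≅ Z^4.

Order the vertices as 0 < 1 < 2 < 3 < 4 < 5 < 6 < 7 < 8. Listing each simplex with vertices in this order, K has dimension 1 with simplices:

  0-simplices (9): [0], [1], [2], [3], [4], [5], [6], [7], [8]
  1-simplices (12): [0,1], [0,7], [1,7], [2,7], [2,8], [3,6], [3,7], [4,5], [4,7], [5,7], [6,7], [7,8]

so the chain groups are C_0 ≅ Z^9, C_1 ≅ Z^12.

Boundary ∂_1: C_1 → C_0 sends each edge [p,q] (with p < q) to q − p.
The resulting 9×12 matrix has rank 8, and its Smith normal form has invariant factors (1,1,1,1,1,1,1,1).

Computing H_k = (kernel of ∂_k) / (image of ∂_{k+1}):

  H_0: rank C_0 − rank ∂_1 = 9 − 8 = 1, and the invariant factors of ∂_1 are all 1, so H_0 ≅ Z.
  H_1: rank ker ∂_1 − rank ∂_2 = (12 − 8) − 0 = 4, and there is no ∂_2, so H_1 ≅ Z^4.

As a check, the Euler characteristic is 9 − 12 = -3, which agrees with 1 − 4 = -3.
(K is a triangulation of a wedge of 4 circles.)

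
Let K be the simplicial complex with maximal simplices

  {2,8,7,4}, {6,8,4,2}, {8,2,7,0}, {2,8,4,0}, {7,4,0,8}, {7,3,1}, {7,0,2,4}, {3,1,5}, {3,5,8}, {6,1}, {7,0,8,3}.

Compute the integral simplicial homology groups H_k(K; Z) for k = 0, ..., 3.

H_0 ≅ Z,  H_1 ≅ Z,  H_2 = 0,  H_3 ≅ Z.

Take the total order 0 < 1 < 2 < 3 < 4 < 5 < 6 < 7 < 8 on the vertex set. Then K (dimension 3) consists of the simplices:

  0-simplices (9): [0], [1], [2], [3], [4], [5], [6], [7], [8]
  1-simplices (22): [0,2], [0,3], [0,4], [0,7], [0,8], [1,3], [1,5], [1,6], [1,7], [2,4], [2,6], [2,7], [2,8], [3,5], [3,7], [3,8], [4,6], [4,7], [4,8], [5,8], [6,8], [7,8]
  2-simplices (19): (19 of them)
  3-simplices (7): [0,2,4,7], [0,2,4,8], [0,2,7,8], [0,3,7,8], [0,4,7,8], [2,4,6,8], [2,4,7,8]

giving chain groups C_0 ≅ Z^9, C_1 ≅ Z^22, C_2 ≅ Z^19, C_3 ≅ Z^7.

∂_1: C_1 → C_0 sends each edge [p,q] (with p < q) to q − p. For instance
  ∂[0,3] = [3] − [0].
The 9×22 boundary matrix has rank 8 and Smith normal form diag(1,1,1,1,1,1,1,1).

∂_2: C_2 → C_1 maps a triangle to the signed sum of its edges. For instance
  ∂[3,5,8] = [5,8] − [3,8] + [3,5],
  ∂[0,7,8] = [7,8] − [0,8] + [0,7].
The 22×19 boundary matrix has rank 13 and Smith normal form diag(1,1,1,1,1,1,1,1,1,1,1,1,1).

The boundary map ∂_3: C_3 → C_2 sends each 3-simplex σ to the alternating sum Σ_i (−1)^i (σ with its i-th vertex removed). For instance
  ∂[0,2,4,7] = [2,4,7] − [0,4,7] + [0,2,7] − [0,2,4],
  ∂[0,2,7,8] = [2,7,8] − [0,7,8] + [0,2,8] − [0,2,7].
As a 19×7 matrix over Z this has rank 6, with invariant factors (1,1,1,1,1,1).

Computing H_k = (kernel of ∂_k) / (image of ∂_{k+1}):

  H_0: rank C_0 − rank ∂_1 = 9 − 8 = 1, and the invariant factors of ∂_1 are all 1, so H_0 = Z.
  H_1: rank ker ∂_1 − rank ∂_2 = (22 − 8) − 13 = 1, and the invariant factors of ∂_2 are all 1, so H_1 = Z.
  H_2: rank ker ∂_2 − rank ∂_3 = (19 − 13) − 6 = 0, and the invariant factors of ∂_3 are all 1, so H_2 = 0.
  H_3: rank ker ∂_3 − rank ∂_4 = (7 − 6) − 0 = 1, and there is no ∂_4, so H_3 = Z.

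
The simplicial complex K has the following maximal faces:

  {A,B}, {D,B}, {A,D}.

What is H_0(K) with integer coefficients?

H_0 ≅ Z.

K has 3 vertices, 3 edges.
rank ∂_0 = 0, rank ∂_1 = 2 ⇒ b_0 = 3 − 0 − 2 = 1; all invariant factors of ∂_1 are 1 so no torsion. So H_0 = Z.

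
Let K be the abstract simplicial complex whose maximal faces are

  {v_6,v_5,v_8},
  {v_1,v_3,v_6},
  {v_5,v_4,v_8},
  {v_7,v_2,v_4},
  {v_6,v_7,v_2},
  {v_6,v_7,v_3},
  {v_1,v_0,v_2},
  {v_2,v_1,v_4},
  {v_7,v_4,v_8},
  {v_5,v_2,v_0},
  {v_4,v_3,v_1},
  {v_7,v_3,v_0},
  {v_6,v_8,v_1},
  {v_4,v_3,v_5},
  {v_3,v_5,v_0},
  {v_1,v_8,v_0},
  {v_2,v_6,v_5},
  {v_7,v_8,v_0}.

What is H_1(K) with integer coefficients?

K has 9 vertices, 27 edges, 18 triangles.
rank ∂_1 = 8, rank ∂_2 = 17 ⇒ b_1 = 27 − 8 − 17 = 2; all invariant factors of ∂_2 are 1 so no torsion. So H_1 = Z^2.

H_1 = Z^2.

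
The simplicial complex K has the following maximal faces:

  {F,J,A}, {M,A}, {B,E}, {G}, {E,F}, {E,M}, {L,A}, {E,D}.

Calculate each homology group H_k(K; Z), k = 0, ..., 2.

We work with the vertex ordering A < B < D < E < F < G < J < L < M. The simplices of K, each written with vertices in increasing order, are:

  0-simplices (9): A, B, D, E, F, G, J, L, M
  1-simplices (9): AF, AJ, AL, AM, BE, DE, EF, EM, FJ
  2-simplices (1): AFJ

so the chain groups are C_0 ≅ Z^9, C_1 ≅ Z^9, C_2 ≅ Z^1.

The boundary map ∂_1: C_1 → C_0 sends each edge [p,q] (with p < q) to q − p.
As a 9×9 matrix over Z this has rank 7, with invariant factors (1,1,1,1,1,1,1).

∂_2: C_2 → C_1 acts by ∂[p,q,r] = [q,r] − [p,r] + [p,q]. For instance
  ∂AFJ = FJ − AJ + AF.
The resulting 9×1 matrix has rank 1, and its Smith normal form has invariant factors (1).

Reading off H_k = ker ∂_k / im ∂_{k+1}:

  H_0: rank C_0 − rank ∂_1 = 9 − 7 = 2, and the invariant factors of ∂_1 are all 1, so H_0 = Z^2.
  H_1: rank ker ∂_1 − rank ∂_2 = (9 − 7) − 1 = 1, and the invariant factors of ∂_2 are all 1, so H_1 = Z.
  H_2: rank ker ∂_2 − rank ∂_3 = (1 − 1) − 0 = 0, and there is no ∂_3, so H_2 = 0.

As a check, the Euler characteristic is 9 − 9 + 1 = 1, which agrees with 2 − 1 + 0 = 1.

H_0 = Z^2,  H_1 = Z,  H_2 = 0.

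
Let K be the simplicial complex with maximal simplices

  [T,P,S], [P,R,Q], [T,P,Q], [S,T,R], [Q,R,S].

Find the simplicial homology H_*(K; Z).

We work with the vertex ordering P < Q < R < S < T. The simplices of K, each written with vertices in increasing order, are:

  0-simplices (5): P, Q, R, S, T
  1-simplices (10): PQ, PR, PS, PT, QR, QS, QT, RS, RT, ST
  2-simplices (5): PQR, PQT, PST, QRS, RST

Hence C_0 ≅ Z^5, C_1 ≅ Z^10, C_2 ≅ Z^5.

∂_1: C_1 → C_0 is given by ∂[p,q] = [q] − [p]. For instance
  ∂RS = S − R.
This gives a 5×10 integer matrix of rank 4; reducing to Smith normal form yields diagonal entries (1,1,1,1).

∂_2: C_2 → C_1 acts by ∂[p,q,r] = [q,r] − [p,r] + [p,q]. For instance
  ∂PQT = QT − PT + PQ,
  ∂QRS = RS − QS + QR.
This gives a 10×5 integer matrix of rank 5; reducing to Smith normal form yields diagonal entries (1,1,1,1,1).

Reading off H_k = ker ∂_k / im ∂_{k+1}:

  H_0: rank C_0 − rank ∂_1 = 5 − 4 = 1, and the invariant factors of ∂_1 are all 1, so H_0 = Z.
  H_1: rank ker ∂_1 − rank ∂_2 = (10 − 4) − 5 = 1, and the invariant factors of ∂_2 are all 1, so H_1 = Z.
  H_2: rank ker ∂_2 − rank ∂_3 = (5 − 5) − 0 = 0, and there is no ∂_3, so H_2 = 0.

H_0 ≅ Z,  H_1 ≅ Z,  H_2 = 0.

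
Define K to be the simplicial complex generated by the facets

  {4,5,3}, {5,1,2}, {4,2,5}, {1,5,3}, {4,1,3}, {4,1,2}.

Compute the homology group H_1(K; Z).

H_1 = 0.

Fix the vertex order 1 < 2 < 3 < 4 < 5 and write every simplex with vertices in increasing order. Then dim K = 2 and the simplices of K are:

  0-simplices (5): [1], [2], [3], [4], [5]
  1-simplices (9): [1,2], [1,3], [1,4], [1,5], [2,4], [2,5], [3,4], [3,5], [4,5]
  2-simplices (6): [1,2,4], [1,2,5], [1,3,4], [1,3,5], [2,4,5], [3,4,5]

so the chain groups are C_0 ≅ Z^5, C_1 ≅ Z^9, C_2 ≅ Z^6.

The boundary map ∂_1: C_1 → C_0 is given by ∂[p,q] = [q] − [p]. For instance
  ∂[3,4] = [4] − [3].
As a 5×9 matrix over Z this has rank 4, with invariant factors (1,1,1,1).

Boundary ∂_2: C_2 → C_1 sends each 2-simplex [p,q,r] to [q,r] − [p,r] + [p,q]. For instance
  ∂[1,3,5] = [3,5] − [1,5] + [1,3],
  ∂[1,3,4] = [3,4] − [1,4] + [1,3].
As a 9×6 matrix over Z this has rank 5, with invariant factors (1,1,1,1,1).

Reading off H_k = ker ∂_k / im ∂_{k+1}:

  H_1: rank ker ∂_1 − rank ∂_2 = (9 − 4) − 5 = 0, and the invariant factors of ∂_2 are all 1, so H_1 = 0.

(K is a triangulation of the 2-sphere S^2.)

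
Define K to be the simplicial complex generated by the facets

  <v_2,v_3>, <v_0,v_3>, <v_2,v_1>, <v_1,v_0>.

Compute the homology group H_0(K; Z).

H_0 ≅ Z.

Fix the vertex order v_0 < v_1 < v_2 < v_3 and write every simplex with vertices in increasing order. Then dim K = 1 and the simplices of K are:

  0-simplices (4): [v_0], [v_1], [v_2], [v_3]
  1-simplices (4): [v_0,v_1], [v_0,v_3], [v_1,v_2], [v_2,v_3]

Hence C_0 ≅ Z^4, C_1 ≅ Z^4.

Boundary ∂_1: C_1 → C_0 sends each edge [p,q] (with p < q) to q − p. For instance
  ∂[v_0,v_1] = [v_1] − [v_0].
The resulting 4×4 matrix has rank 3, and its Smith normal form has invariant factors (1,1,1).

From H_k ≅ ker(∂_k) / im(∂_{k+1}) we obtain:

  H_0: rank C_0 − rank ∂_1 = 4 − 3 = 1, and the invariant factors of ∂_1 are all 1, so H_0 ≅ Z.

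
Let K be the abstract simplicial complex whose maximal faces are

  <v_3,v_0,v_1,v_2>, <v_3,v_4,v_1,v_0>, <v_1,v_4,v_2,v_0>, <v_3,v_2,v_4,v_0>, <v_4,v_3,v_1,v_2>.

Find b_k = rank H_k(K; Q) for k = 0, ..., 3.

b_0 = 1, b_1 = 0, b_2 = 0, b_3 = 1.

We work with the vertex ordering v_0 < v_1 < v_2 < v_3 < v_4. The simplices of K, each written with vertices in increasing order, are:

  0-simplices (5): [v_0], [v_1], [v_2], [v_3], [v_4]
  1-simplices (10): [v_0,v_1], [v_0,v_2], [v_0,v_3], [v_0,v_4], [v_1,v_2], [v_1,v_3], [v_1,v_4], [v_2,v_3], [v_2,v_4], [v_3,v_4]
  2-simplices (10): [v_0,v_1,v_2], [v_0,v_1,v_3], [v_0,v_1,v_4], [v_0,v_2,v_3], [v_0,v_2,v_4], [v_0,v_3,v_4], [v_1,v_2,v_3], [v_1,v_2,v_4], [v_1,v_3,v_4], [v_2,v_3,v_4]
  3-simplices (5): [v_0,v_1,v_2,v_3], [v_0,v_1,v_2,v_4], [v_0,v_1,v_3,v_4], [v_0,v_2,v_3,v_4], [v_1,v_2,v_3,v_4]

Hence C_0 ≅ Z^5, C_1 ≅ Z^10, C_2 ≅ Z^10, C_3 ≅ Z^5.

The boundary map ∂_1: C_1 → C_0 sends each edge [p,q] (with p < q) to q − p. For instance
  ∂[v_0,v_2] = [v_2] − [v_0].
This gives a 5×10 integer matrix of rank 4; reducing to Smith normal form yields diagonal entries (1,1,1,1).

Boundary ∂_2: C_2 → C_1 maps a triangle to the signed sum of its edges. For instance
  ∂[v_2,v_3,v_4] = [v_3,v_4] − [v_2,v_4] + [v_2,v_3],
  ∂[v_0,v_1,v_2] = [v_1,v_2] − [v_0,v_2] + [v_0,v_1].
The 10×10 boundary matrix has rank 6 and Smith normal form diag(1,1,1,1,1,1).

∂_3: C_3 → C_2 sends each 3-simplex σ to the alternating sum Σ_i (−1)^i (σ with its i-th vertex removed). For instance
  ∂[v_0,v_1,v_2,v_3] = [v_1,v_2,v_3] − [v_0,v_2,v_3] + [v_0,v_1,v_3] − [v_0,v_1,v_2],
  ∂[v_0,v_2,v_3,v_4] = [v_2,v_3,v_4] − [v_0,v_3,v_4] + [v_0,v_2,v_4] − [v_0,v_2,v_3].
The 10×5 boundary matrix has rank 4 and Smith normal form diag(1,1,1,1).

From H_k ≅ ker(∂_k) / im(∂_{k+1}) we obtain:

  H_0: rank C_0 − rank ∂_1 = 5 − 4 = 1, and the invariant factors of ∂_1 are all 1, so H_0 = Z.
  H_1: rank ker ∂_1 − rank ∂_2 = (10 − 4) − 6 = 0, and the invariant factors of ∂_2 are all 1, so H_1 = 0.
  H_2: rank ker ∂_2 − rank ∂_3 = (10 − 6) − 4 = 0, and the invariant factors of ∂_3 are all 1, so H_2 = 0.
  H_3: rank ker ∂_3 − rank ∂_4 = (5 − 4) − 0 = 1, and there is no ∂_4, so H_3 = Z.

(K is a triangulation of the 3-sphere S^3.)

Hence the Betti numbers are b_0 = 1, b_1 = 0, b_2 = 0, b_3 = 1.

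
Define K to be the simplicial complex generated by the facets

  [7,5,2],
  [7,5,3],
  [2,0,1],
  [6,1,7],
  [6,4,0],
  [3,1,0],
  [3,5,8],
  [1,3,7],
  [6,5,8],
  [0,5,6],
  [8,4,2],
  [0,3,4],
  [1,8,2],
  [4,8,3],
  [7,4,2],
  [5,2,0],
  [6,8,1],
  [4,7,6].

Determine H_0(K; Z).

H_0 = Z.

Take the total order 0 < 1 < 2 < 3 < 4 < 5 < 6 < 7 < 8 on the vertex set. Then K (dimension 2) consists of the simplices:

  0-simplices (9): [0], [1], [2], [3], [4], [5], [6], [7], [8]
  1-simplices (27): (27 of them)
  2-simplices (18): [0,1,2], [0,1,3], [0,2,5], [0,3,4], [0,4,6], [0,5,6], [1,2,8], [1,3,7], [1,6,7], [1,6,8], [2,4,7], [2,4,8], [2,5,7], [3,4,8], [3,5,7], [3,5,8], [4,6,7], [5,6,8]

so the chain groups are C_0 ≅ Z^9, C_1 ≅ Z^27, C_2 ≅ Z^18.

Boundary ∂_1: C_1 → C_0 maps an edge to its endpoints' difference, ∂[p,q] = q − p.
This gives a 9×27 integer matrix of rank 8; reducing to Smith normal form yields diagonal entries (1,1,1,1,1,1,1,1).

The boundary map ∂_2: C_2 → C_1 maps a triangle to the signed sum of its edges. For instance
  ∂[3,5,8] = [5,8] − [3,8] + [3,5],
  ∂[1,6,7] = [6,7] − [1,7] + [1,6].
As a 27×18 matrix over Z this has rank 17, with invariant factors (1,1,1,1,1,1,1,1,1,1,1,1,1,1,1,1,1).

Reading off H_k = ker ∂_k / im ∂_{k+1}:

  H_0: rank C_0 − rank ∂_1 = 9 − 8 = 1, and the invariant factors of ∂_1 are all 1, so H_0 ≅ Z.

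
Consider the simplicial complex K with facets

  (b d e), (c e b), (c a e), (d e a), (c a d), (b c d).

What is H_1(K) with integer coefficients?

H_1 ≅ 0.

Order the vertices as a < b < c < d < e. Listing each simplex with vertices in this order, K has dimension 2 with simplices:

  0-simplices (5): a, b, c, d, e
  1-simplices (9): ac, ad, ae, bc, bd, be, cd, ce, de
  2-simplices (6): acd, ace, ade, bcd, bce, bde

Hence C_0 ≅ Z^5, C_1 ≅ Z^9, C_2 ≅ Z^6.

∂_1: C_1 → C_0 sends each edge [p,q] (with p < q) to q − p. For instance
  ∂be = e − b.
As a 5×9 matrix over Z this has rank 4, with invariant factors (1,1,1,1).

The boundary map ∂_2: C_2 → C_1 maps a triangle to the signed sum of its edges. For instance
  ∂ade = de − ae + ad,
  ∂bce = ce − be + bc.
As a 9×6 matrix over Z this has rank 5, with invariant factors (1,1,1,1,1).

Now H_k = ker ∂_k / im ∂_{k+1}, so:

  H_1: rank ker ∂_1 − rank ∂_2 = (9 − 4) − 5 = 0, and the invariant factors of ∂_2 are all 1, so H_1 ≅ 0.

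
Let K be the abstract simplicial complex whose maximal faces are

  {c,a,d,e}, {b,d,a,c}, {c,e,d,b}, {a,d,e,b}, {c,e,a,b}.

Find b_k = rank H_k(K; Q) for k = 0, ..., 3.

K has 5 vertices, 10 edges, 10 triangles, 5 3-simplices.
rank ∂_0 = 0, rank ∂_1 = 4 ⇒ b_0 = 5 − 0 − 4 = 1; all invariant factors of ∂_1 are 1 so no torsion. So H_0 ≅ Z.
rank ∂_1 = 4, rank ∂_2 = 6 ⇒ b_1 = 10 − 4 − 6 = 0; all invariant factors of ∂_2 are 1 so no torsion. So H_1 ≅ 0.
rank ∂_2 = 6, rank ∂_3 = 4 ⇒ b_2 = 10 − 6 − 4 = 0; all invariant factors of ∂_3 are 1 so no torsion. So H_2 ≅ 0.
rank ∂_3 = 4, rank ∂_4 = 0 ⇒ b_3 = 5 − 4 − 0 = 1. So H_3 ≅ Z.

b_0 = 1, b_1 = 0, b_2 = 0, b_3 = 1.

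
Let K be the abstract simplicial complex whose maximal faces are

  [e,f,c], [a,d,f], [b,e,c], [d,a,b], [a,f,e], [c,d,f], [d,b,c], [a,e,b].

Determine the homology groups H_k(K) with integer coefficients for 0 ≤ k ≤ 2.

Fix the vertex order a < b < c < d < e < f and write every simplex with vertices in increasing order. Then dim K = 2 and the simplices of K are:

  0-simplices (6): a, b, c, d, e, f
  1-simplices (12): ab, ad, ae, af, bc, bd, be, cd, ce, cf, df, ef
  2-simplices (8): abd, abe, adf, aef, bcd, bce, cdf, cef

Hence C_0 ≅ Z^6, C_1 ≅ Z^12, C_2 ≅ Z^8.

The boundary map ∂_1: C_1 → C_0 is given by ∂[p,q] = [q] − [p]. For instance
  ∂ab = b − a.
The resulting 6×12 matrix has rank 5, and its Smith normal form has invariant factors (1,1,1,1,1).

Boundary ∂_2: C_2 → C_1 sends each 2-simplex [p,q,r] to [q,r] − [p,r] + [p,q]. For instance
  ∂abd = bd − ad + ab,
  ∂bce = ce − be + bc.
This gives a 12×8 integer matrix of rank 7; reducing to Smith normal form yields diagonal entries (1,1,1,1,1,1,1).

Computing H_k = (kernel of ∂_k) / (image of ∂_{k+1}):

  H_0: rank C_0 − rank ∂_1 = 6 − 5 = 1, and the invariant factors of ∂_1 are all 1, so H_0 = Z.
  H_1: rank ker ∂_1 − rank ∂_2 = (12 − 5) − 7 = 0, and the invariant factors of ∂_2 are all 1, so H_1 = 0.
  H_2: rank ker ∂_2 − rank ∂_3 = (8 − 7) − 0 = 1, and there is no ∂_3, so H_2 = Z.

As a check, the Euler characteristic is 6 − 12 + 8 = 2, which agrees with 1 − 0 + 1 = 2.
(K is a triangulation of the 2-sphere S^2.)

H_0 = Z,  H_1 = 0,  H_2 = Z.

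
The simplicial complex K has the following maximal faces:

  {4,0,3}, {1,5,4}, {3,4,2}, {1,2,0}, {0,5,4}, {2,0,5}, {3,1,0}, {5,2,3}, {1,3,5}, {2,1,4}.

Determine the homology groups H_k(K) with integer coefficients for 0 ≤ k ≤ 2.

Fix the vertex order 0 < 1 < 2 < 3 < 4 < 5 and write every simplex with vertices in increasing order. Then dim K = 2 and the simplices of K are:

  0-simplices (6): [0], [1], [2], [3], [4], [5]
  1-simplices (15): [0,1], [0,2], [0,3], [0,4], [0,5], [1,2], [1,3], [1,4], [1,5], [2,3], [2,4], [2,5], [3,4], [3,5], [4,5]
  2-simplices (10): [0,1,2], [0,1,3], [0,2,5], [0,3,4], [0,4,5], [1,2,4], [1,3,5], [1,4,5], [2,3,4], [2,3,5]

giving chain groups C_0 ≅ Z^6, C_1 ≅ Z^15, C_2 ≅ Z^10.

∂_1: C_1 → C_0 is given by ∂[p,q] = [q] − [p]. For instance
  ∂[1,5] = [5] − [1].
The 6×15 boundary matrix has rank 5 and Smith normal form diag(1,1,1,1,1).

∂_2: C_2 → C_1 sends each 2-simplex [p,q,r] to [q,r] − [p,r] + [p,q]. For instance
  ∂[1,2,4] = [2,4] − [1,4] + [1,2],
  ∂[2,3,5] = [3,5] − [2,5] + [2,3].
This gives a 15×10 integer matrix of rank 10; reducing to Smith normal form yields diagonal entries (1,1,1,1,1,1,1,1,1,2).

Now H_k = ker ∂_k / im ∂_{k+1}, so:

  H_0: rank C_0 − rank ∂_1 = 6 − 5 = 1, and the invariant factors of ∂_1 are all 1, so H_0 = Z.
  H_1: rank ker ∂_1 − rank ∂_2 = (15 − 5) − 10 = 0, and ∂_2 has invariant factor 2 > 1, so H_1 = Z/2Z.
  H_2: rank ker ∂_2 − rank ∂_3 = (10 − 10) − 0 = 0, and there is no ∂_3, so H_2 = 0.

H_0 ≅ Z,  H_1 ≅ Z/2Z,  H_2 = 0.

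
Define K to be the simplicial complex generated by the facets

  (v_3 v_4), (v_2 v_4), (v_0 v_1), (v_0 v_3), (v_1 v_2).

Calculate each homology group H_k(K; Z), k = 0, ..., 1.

We work with the vertex ordering v_0 < v_1 < v_2 < v_3 < v_4. The simplices of K, each written with vertices in increasing order, are:

  0-simplices (5): [v_0], [v_1], [v_2], [v_3], [v_4]
  1-simplices (5): [v_0,v_1], [v_0,v_3], [v_1,v_2], [v_2,v_4], [v_3,v_4]

Hence C_0 ≅ Z^5, C_1 ≅ Z^5.

∂_1: C_1 → C_0 is given by ∂[p,q] = [q] − [p].
The 5×5 boundary matrix has rank 4 and Smith normal form diag(1,1,1,1).

Now H_k = ker ∂_k / im ∂_{k+1}, so:

  H_0: rank C_0 − rank ∂_1 = 5 − 4 = 1, and the invariant factors of ∂_1 are all 1, so H_0 = Z.
  H_1: rank ker ∂_1 − rank ∂_2 = (5 − 4) − 0 = 1, and there is no ∂_2, so H_1 = Z.

As a check, the Euler characteristic is 5 − 5 = 0, which agrees with 1 − 1 = 0.
(K is a triangulation of the circle S^1.)

H_0 = Z,  H_1 = Z.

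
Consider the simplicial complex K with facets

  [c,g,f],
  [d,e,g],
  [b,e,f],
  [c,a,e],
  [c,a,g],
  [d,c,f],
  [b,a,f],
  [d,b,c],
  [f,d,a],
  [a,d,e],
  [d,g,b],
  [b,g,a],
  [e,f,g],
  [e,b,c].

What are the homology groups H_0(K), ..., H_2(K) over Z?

K has 7 vertices, 21 edges, 14 triangles.
rank ∂_0 = 0, rank ∂_1 = 6 ⇒ b_0 = 7 − 0 − 6 = 1; all invariant factors of ∂_1 are 1 so no torsion. So H_0 ≅ Z.
rank ∂_1 = 6, rank ∂_2 = 13 ⇒ b_1 = 21 − 6 − 13 = 2; all invariant factors of ∂_2 are 1 so no torsion. So H_1 ≅ Z^2.
rank ∂_2 = 13, rank ∂_3 = 0 ⇒ b_2 = 14 − 13 − 0 = 1. So H_2 ≅ Z.

H_0 = Z,  H_1 = Z^2,  H_2 = Z.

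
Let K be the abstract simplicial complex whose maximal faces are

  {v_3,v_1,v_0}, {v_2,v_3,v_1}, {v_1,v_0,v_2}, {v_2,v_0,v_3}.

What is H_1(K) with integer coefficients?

H_1 = 0.

K has 4 vertices, 6 edges, 4 triangles.
rank ∂_1 = 3, rank ∂_2 = 3 ⇒ b_1 = 6 − 3 − 3 = 0; all invariant factors of ∂_2 are 1 so no torsion. So H_1 = 0.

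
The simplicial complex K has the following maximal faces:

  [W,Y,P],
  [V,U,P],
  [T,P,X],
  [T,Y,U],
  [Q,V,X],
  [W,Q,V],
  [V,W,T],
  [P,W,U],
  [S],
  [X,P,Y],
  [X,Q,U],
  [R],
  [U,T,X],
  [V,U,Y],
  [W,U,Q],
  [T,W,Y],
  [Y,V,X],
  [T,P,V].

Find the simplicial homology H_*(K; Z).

Take the total order P < Q < R < S < T < U < V < W < X < Y on the vertex set. Then K (dimension 2) consists of the simplices:

  0-simplices (10): P, Q, R, S, T, U, V, W, X, Y
  1-simplices (24): PT, PU, PV, PW, PX, PY, QU, QV, QW, QX, TU, TV, TW, TX, TY, UV, UW, UX, UY, VW, VX, VY, WY, XY
  2-simplices (16): PTV, PTX, PUV, PUW, PWY, PXY, QUW, QUX, QVW, QVX, TUX, TUY, TVW, TWY, UVY, VXY

Hence C_0 ≅ Z^10, C_1 ≅ Z^24, C_2 ≅ Z^16.

∂_1: C_1 → C_0 is given by ∂[p,q] = [q] − [p].
This gives a 10×24 integer matrix of rank 7; reducing to Smith normal form yields diagonal entries (1,1,1,1,1,1,1).

∂_2: C_2 → C_1 acts by ∂[p,q,r] = [q,r] − [p,r] + [p,q]. For instance
  ∂TUX = UX − TX + TU,
  ∂PTV = TV − PV + PT.
As a 24×16 matrix over Z this has rank 15, with invariant factors (1,1,1,1,1,1,1,1,1,1,1,1,1,1,1).

Reading off H_k = ker ∂_k / im ∂_{k+1}:

  H_0: rank C_0 − rank ∂_1 = 10 − 7 = 3, and the invariant factors of ∂_1 are all 1, so H_0 = Z^3.
  H_1: rank ker ∂_1 − rank ∂_2 = (24 − 7) − 15 = 2, and the invariant factors of ∂_2 are all 1, so H_1 = Z^2.
  H_2: rank ker ∂_2 − rank ∂_3 = (16 − 15) − 0 = 1, and there is no ∂_3, so H_2 = Z.

H_0 = Z^3,  H_1 = Z^2,  H_2 = Z.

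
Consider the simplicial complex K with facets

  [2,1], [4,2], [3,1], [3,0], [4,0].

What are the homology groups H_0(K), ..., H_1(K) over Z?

Take the total order 0 < 1 < 2 < 3 < 4 on the vertex set. Then K (dimension 1) consists of the simplices:

  0-simplices (5): [0], [1], [2], [3], [4]
  1-simplices (5): [0,3], [0,4], [1,2], [1,3], [2,4]

giving chain groups C_0 ≅ Z^5, C_1 ≅ Z^5.

Boundary ∂_1: C_1 → C_0 maps an edge to its endpoints' difference, ∂[p,q] = q − p.
This gives a 5×5 integer matrix of rank 4; reducing to Smith normal form yields diagonal entries (1,1,1,1).

Now H_k = ker ∂_k / im ∂_{k+1}, so:

  H_0: rank C_0 − rank ∂_1 = 5 − 4 = 1, and the invariant factors of ∂_1 are all 1, so H_0 = Z.
  H_1: rank ker ∂_1 − rank ∂_2 = (5 − 4) − 0 = 1, and there is no ∂_2, so H_1 = Z.

H_0 = Z,  H_1 = Z.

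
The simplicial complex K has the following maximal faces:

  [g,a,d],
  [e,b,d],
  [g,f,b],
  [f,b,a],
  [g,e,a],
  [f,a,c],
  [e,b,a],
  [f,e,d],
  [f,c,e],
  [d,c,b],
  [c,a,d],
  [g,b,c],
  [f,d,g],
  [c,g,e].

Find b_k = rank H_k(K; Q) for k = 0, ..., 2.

Order the vertices as a < b < c < d < e < f < g. Listing each simplex with vertices in this order, K has dimension 2 with simplices:

  0-simplices (7): a, b, c, d, e, f, g
  1-simplices (21): ab, ac, ad, ae, af, ag, bc, bd, be, bf, bg, cd, ce, cf, cg, de, df, dg, ef, eg, fg
  2-simplices (14): abe, abf, acd, acf, adg, aeg, bcd, bcg, bde, bfg, cef, ceg, def, dfg

Hence C_0 ≅ Z^7, C_1 ≅ Z^21, C_2 ≅ Z^14.

Boundary ∂_1: C_1 → C_0 sends each edge [p,q] (with p < q) to q − p.
The resulting 7×21 matrix has rank 6, and its Smith normal form has invariant factors (1,1,1,1,1,1).

∂_2: C_2 → C_1 acts by ∂[p,q,r] = [q,r] − [p,r] + [p,q]. For instance
  ∂bcd = cd − bd + bc,
  ∂dfg = fg − dg + df.
The 21×14 boundary matrix has rank 13 and Smith normal form diag(1,1,1,1,1,1,1,1,1,1,1,1,1).

Computing H_k = (kernel of ∂_k) / (image of ∂_{k+1}):

  H_0: rank C_0 − rank ∂_1 = 7 − 6 = 1, and the invariant factors of ∂_1 are all 1, so H_0 = Z.
  H_1: rank ker ∂_1 − rank ∂_2 = (21 − 6) − 13 = 2, and the invariant factors of ∂_2 are all 1, so H_1 = Z^2.
  H_2: rank ker ∂_2 − rank ∂_3 = (14 − 13) − 0 = 1, and there is no ∂_3, so H_2 = Z.

Hence the Betti numbers are b_0 = 1, b_1 = 2, b_2 = 1.

b_0 = 1, b_1 = 2, b_2 = 1.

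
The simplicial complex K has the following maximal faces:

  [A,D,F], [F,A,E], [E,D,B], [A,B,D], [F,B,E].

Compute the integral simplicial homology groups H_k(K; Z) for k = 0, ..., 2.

H_0 ≅ Z,  H_1 ≅ Z,  H_2 = 0.

We work with the vertex ordering A < B < D < E < F. The simplices of K, each written with vertices in increasing order, are:

  0-simplices (5): A, B, D, E, F
  1-simplices (10): AB, AD, AE, AF, BD, BE, BF, DE, DF, EF
  2-simplices (5): ABD, ADF, AEF, BDE, BEF

Hence C_0 ≅ Z^5, C_1 ≅ Z^10, C_2 ≅ Z^5.

Boundary ∂_1: C_1 → C_0 is given by ∂[p,q] = [q] − [p]. For instance
  ∂AF = F − A.
The 5×10 boundary matrix has rank 4 and Smith normal form diag(1,1,1,1).

Boundary ∂_2: C_2 → C_1 maps a triangle to the signed sum of its edges. For instance
  ∂ADF = DF − AF + AD,
  ∂BDE = DE − BE + BD.
The 10×5 boundary matrix has rank 5 and Smith normal form diag(1,1,1,1,1).

From H_k ≅ ker(∂_k) / im(∂_{k+1}) we obtain:

  H_0: rank C_0 − rank ∂_1 = 5 − 4 = 1, and the invariant factors of ∂_1 are all 1, so H_0 = Z.
  H_1: rank ker ∂_1 − rank ∂_2 = (10 − 4) − 5 = 1, and the invariant factors of ∂_2 are all 1, so H_1 = Z.
  H_2: rank ker ∂_2 − rank ∂_3 = (5 − 5) − 0 = 0, and there is no ∂_3, so H_2 = 0.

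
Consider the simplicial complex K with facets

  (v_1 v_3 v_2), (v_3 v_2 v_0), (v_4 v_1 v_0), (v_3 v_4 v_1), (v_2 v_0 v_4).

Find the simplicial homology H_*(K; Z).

K has 5 vertices, 10 edges, 5 triangles.
rank ∂_0 = 0, rank ∂_1 = 4 ⇒ b_0 = 5 − 0 − 4 = 1; all invariant factors of ∂_1 are 1 so no torsion. So H_0 ≅ Z.
rank ∂_1 = 4, rank ∂_2 = 5 ⇒ b_1 = 10 − 4 − 5 = 1; all invariant factors of ∂_2 are 1 so no torsion. So H_1 ≅ Z.
rank ∂_2 = 5, rank ∂_3 = 0 ⇒ b_2 = 5 − 5 − 0 = 0. So H_2 ≅ 0.

H_0 ≅ Z,  H_1 ≅ Z,  H_2 = 0.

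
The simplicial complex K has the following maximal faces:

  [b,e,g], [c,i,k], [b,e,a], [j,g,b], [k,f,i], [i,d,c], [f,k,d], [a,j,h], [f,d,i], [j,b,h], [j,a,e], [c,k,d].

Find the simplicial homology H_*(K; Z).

H_0 = Z^2,  H_1 = Z,  H_2 = Z.

Fix the vertex order a < b < c < d < e < f < g < h < i < j < k and write every simplex with vertices in increasing order. Then dim K = 2 and the simplices of K are:

  0-simplices (11): a, b, c, d, e, f, g, h, i, j, k
  1-simplices (21): ab, ae, ah, aj, be, bg, bh, bj, cd, ci, ck, df, di, dk, eg, ej, fi, fk, gj, hj, ik
  2-simplices (12): abe, aej, ahj, beg, bgj, bhj, cdi, cdk, cik, dfi, dfk, fik

giving chain groups C_0 ≅ Z^11, C_1 ≅ Z^21, C_2 ≅ Z^12.

∂_1: C_1 → C_0 sends each edge [p,q] (with p < q) to q − p.
This gives a 11×21 integer matrix of rank 9; reducing to Smith normal form yields diagonal entries (1,1,1,1,1,1,1,1,1).

∂_2: C_2 → C_1 maps a triangle to the signed sum of its edges. For instance
  ∂dfi = fi − di + df,
  ∂aej = ej − aj + ae.
This gives a 21×12 integer matrix of rank 11; reducing to Smith normal form yields diagonal entries (1,1,1,1,1,1,1,1,1,1,1).

Computing H_k = (kernel of ∂_k) / (image of ∂_{k+1}):

  H_0: rank C_0 − rank ∂_1 = 11 − 9 = 2, and the invariant factors of ∂_1 are all 1, so H_0 ≅ Z^2.
  H_1: rank ker ∂_1 − rank ∂_2 = (21 − 9) − 11 = 1, and the invariant factors of ∂_2 are all 1, so H_1 ≅ Z.
  H_2: rank ker ∂_2 − rank ∂_3 = (12 − 11) − 0 = 1, and there is no ∂_3, so H_2 ≅ Z.

(K is a triangulation of the disjoint union of the cylinder S^1 x I and the 2-sphere S^2.)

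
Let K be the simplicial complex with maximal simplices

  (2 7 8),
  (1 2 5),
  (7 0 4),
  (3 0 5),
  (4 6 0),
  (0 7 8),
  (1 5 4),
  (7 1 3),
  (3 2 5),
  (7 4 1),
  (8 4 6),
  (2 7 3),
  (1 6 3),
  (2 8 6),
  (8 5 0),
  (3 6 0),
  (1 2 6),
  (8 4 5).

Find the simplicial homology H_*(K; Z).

We work with the vertex ordering 0 < 1 < 2 < 3 < 4 < 5 < 6 < 7 < 8. The simplices of K, each written with vertices in increasing order, are:

  0-simplices (9): [0], [1], [2], [3], [4], [5], [6], [7], [8]
  1-simplices (27): (27 of them)
  2-simplices (18): [0,3,5], [0,3,6], [0,4,6], [0,4,7], [0,5,8], [0,7,8], [1,2,5], [1,2,6], [1,3,6], [1,3,7], [1,4,5], [1,4,7], [2,3,5], [2,3,7], [2,6,8], [2,7,8], [4,5,8], [4,6,8]

Hence C_0 ≅ Z^9, C_1 ≅ Z^27, C_2 ≅ Z^18.

Boundary ∂_1: C_1 → C_0 maps an edge to its endpoints' difference, ∂[p,q] = q − p.
This gives a 9×27 integer matrix of rank 8; reducing to Smith normal form yields diagonal entries (1,1,1,1,1,1,1,1).

∂_2: C_2 → C_1 maps a triangle to the signed sum of its edges. For instance
  ∂[2,3,5] = [3,5] − [2,5] + [2,3],
  ∂[1,3,7] = [3,7] − [1,7] + [1,3].
As a 27×18 matrix over Z this has rank 18, with invariant factors (1,1,1,1,1,1,1,1,1,1,1,1,1,1,1,1,1,2).

From H_k ≅ ker(∂_k) / im(∂_{k+1}) we obtain:

  H_0: rank C_0 − rank ∂_1 = 9 − 8 = 1, and the invariant factors of ∂_1 are all 1, so H_0 = Z.
  H_1: rank ker ∂_1 − rank ∂_2 = (27 − 8) − 18 = 1, and ∂_2 has invariant factor 2 > 1, so H_1 = Z ⊕ Z/2.
  H_2: rank ker ∂_2 − rank ∂_3 = (18 − 18) − 0 = 0, and there is no ∂_3, so H_2 = 0.

H_0 = Z,  H_1 = Z ⊕ Z/2,  H_2 = 0.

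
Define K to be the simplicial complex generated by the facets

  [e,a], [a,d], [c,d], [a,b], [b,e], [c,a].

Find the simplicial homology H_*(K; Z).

H_0 = Z,  H_1 = Z^2.

K has 5 vertices, 6 edges.
rank ∂_0 = 0, rank ∂_1 = 4 ⇒ b_0 = 5 − 0 − 4 = 1; all invariant factors of ∂_1 are 1 so no torsion. So H_0 = Z.
rank ∂_1 = 4, rank ∂_2 = 0 ⇒ b_1 = 6 − 4 − 0 = 2. So H_1 = Z^2.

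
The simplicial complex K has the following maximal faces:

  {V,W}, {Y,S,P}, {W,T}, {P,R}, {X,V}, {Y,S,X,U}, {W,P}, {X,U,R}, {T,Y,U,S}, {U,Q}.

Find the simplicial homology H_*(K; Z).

Order the vertices as P < Q < R < S < T < U < V < W < X < Y. Listing each simplex with vertices in this order, K has dimension 3 with simplices:

  0-simplices (10): P, Q, R, S, T, U, V, W, X, Y
  1-simplices (19): PR, PS, PW, PY, QU, RU, RX, ST, SU, SX, SY, TU, TW, TY, UX, UY, VW, VX, XY
  2-simplices (9): PSY, RUX, STU, STY, SUX, SUY, SXY, TUY, UXY
  3-simplices (2): STUY, SUXY

giving chain groups C_0 ≅ Z^10, C_1 ≅ Z^19, C_2 ≅ Z^9, C_3 ≅ Z^2.

The boundary map ∂_1: C_1 → C_0 sends each edge [p,q] (with p < q) to q − p. For instance
  ∂TY = Y − T.
The resulting 10×19 matrix has rank 9, and its Smith normal form has invariant factors (1,1,1,1,1,1,1,1,1).

The boundary map ∂_2: C_2 → C_1 acts by ∂[p,q,r] = [q,r] − [p,r] + [p,q]. For instance
  ∂SXY = XY − SY + SX,
  ∂RUX = UX − RX + RU.
As a 19×9 matrix over Z this has rank 7, with invariant factors (1,1,1,1,1,1,1).

∂_3: C_3 → C_2 sends each 3-simplex σ to the alternating sum Σ_i (−1)^i (σ with its i-th vertex removed). For instance
  ∂SUXY = UXY − SXY + SUY − SUX,
  ∂STUY = TUY − SUY + STY − STU.
As a 9×2 matrix over Z this has rank 2, with invariant factors (1,1).

Computing H_k = (kernel of ∂_k) / (image of ∂_{k+1}):

  H_0: rank C_0 − rank ∂_1 = 10 − 9 = 1, and the invariant factors of ∂_1 are all 1, so H_0 ≅ Z.
  H_1: rank ker ∂_1 − rank ∂_2 = (19 − 9) − 7 = 3, and the invariant factors of ∂_2 are all 1, so H_1 ≅ Z^3.
  H_2: rank ker ∂_2 − rank ∂_3 = (9 − 7) − 2 = 0, and the invariant factors of ∂_3 are all 1, so H_2 ≅ 0.
  H_3: rank ker ∂_3 − rank ∂_4 = (2 − 2) − 0 = 0, and there is no ∂_4, so H_3 ≅ 0.

As a check, the Euler characteristic is 10 − 19 + 9 − 2 = -2, which agrees with 1 − 3 + 0 − 0 = -2.

H_0 = Z,  H_1 = Z^3,  H_2 = 0,  H_3 = 0.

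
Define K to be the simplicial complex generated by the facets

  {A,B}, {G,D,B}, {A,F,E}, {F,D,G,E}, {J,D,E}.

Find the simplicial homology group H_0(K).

Take the total order A < B < D < E < F < G < J on the vertex set. Then K (dimension 3) consists of the simplices:

  0-simplices (7): A, B, D, E, F, G, J
  1-simplices (13): AB, AE, AF, BD, BG, DE, DF, DG, DJ, EF, EG, EJ, FG
  2-simplices (7): AEF, BDG, DEF, DEG, DEJ, DFG, EFG
  3-simplices (1): DEFG

giving chain groups C_0 ≅ Z^7, C_1 ≅ Z^13, C_2 ≅ Z^7, C_3 ≅ Z^1.

∂_1: C_1 → C_0 maps an edge to its endpoints' difference, ∂[p,q] = q − p.
This gives a 7×13 integer matrix of rank 6; reducing to Smith normal form yields diagonal entries (1,1,1,1,1,1).

∂_2: C_2 → C_1 maps a triangle to the signed sum of its edges. For instance
  ∂BDG = DG − BG + BD,
  ∂AEF = EF − AF + AE.
The resulting 13×7 matrix has rank 6, and its Smith normal form has invariant factors (1,1,1,1,1,1).

∂_3: C_3 → C_2 sends each 3-simplex σ to the alternating sum Σ_i (−1)^i (σ with its i-th vertex removed). For instance
  ∂DEFG = EFG − DFG + DEG − DEF.
This gives a 7×1 integer matrix of rank 1; reducing to Smith normal form yields diagonal entries (1).

From H_k ≅ ker(∂_k) / im(∂_{k+1}) we obtain:

  H_0: rank C_0 − rank ∂_1 = 7 − 6 = 1, and the invariant factors of ∂_1 are all 1, so H_0 = Z.

H_0 = Z.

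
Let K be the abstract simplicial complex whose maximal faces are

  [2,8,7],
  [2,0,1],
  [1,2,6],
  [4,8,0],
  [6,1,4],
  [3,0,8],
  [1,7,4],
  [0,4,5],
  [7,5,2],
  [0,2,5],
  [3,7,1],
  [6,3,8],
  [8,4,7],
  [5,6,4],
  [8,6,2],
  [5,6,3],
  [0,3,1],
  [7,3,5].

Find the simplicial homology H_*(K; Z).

H_0 ≅ Z,  H_1 ≅ Z^2,  H_2 ≅ Z.

We work with the vertex ordering 0 < 1 < 2 < 3 < 4 < 5 < 6 < 7 < 8. The simplices of K, each written with vertices in increasing order, are:

  0-simplices (9): [0], [1], [2], [3], [4], [5], [6], [7], [8]
  1-simplices (27): (27 of them)
  2-simplices (18): [0,1,2], [0,1,3], [0,2,5], [0,3,8], [0,4,5], [0,4,8], [1,2,6], [1,3,7], [1,4,6], [1,4,7], [2,5,7], [2,6,8], [2,7,8], [3,5,6], [3,5,7], [3,6,8], [4,5,6], [4,7,8]

so the chain groups are C_0 ≅ Z^9, C_1 ≅ Z^27, C_2 ≅ Z^18.

∂_1: C_1 → C_0 sends each edge [p,q] (with p < q) to q − p.
The resulting 9×27 matrix has rank 8, and its Smith normal form has invariant factors (1,1,1,1,1,1,1,1).

∂_2: C_2 → C_1 maps a triangle to the signed sum of its edges. For instance
  ∂[2,6,8] = [6,8] − [2,8] + [2,6],
  ∂[0,3,8] = [3,8] − [0,8] + [0,3].
The resulting 27×18 matrix has rank 17, and its Smith normal form has invariant factors (1,1,1,1,1,1,1,1,1,1,1,1,1,1,1,1,1).

Now H_k = ker ∂_k / im ∂_{k+1}, so:

  H_0: rank C_0 − rank ∂_1 = 9 − 8 = 1, and the invariant factors of ∂_1 are all 1, so H_0 ≅ Z.
  H_1: rank ker ∂_1 − rank ∂_2 = (27 − 8) − 17 = 2, and the invariant factors of ∂_2 are all 1, so H_1 ≅ Z^2.
  H_2: rank ker ∂_2 − rank ∂_3 = (18 − 17) − 0 = 1, and there is no ∂_3, so H_2 ≅ Z.

(K is a triangulation of the torus T^2.)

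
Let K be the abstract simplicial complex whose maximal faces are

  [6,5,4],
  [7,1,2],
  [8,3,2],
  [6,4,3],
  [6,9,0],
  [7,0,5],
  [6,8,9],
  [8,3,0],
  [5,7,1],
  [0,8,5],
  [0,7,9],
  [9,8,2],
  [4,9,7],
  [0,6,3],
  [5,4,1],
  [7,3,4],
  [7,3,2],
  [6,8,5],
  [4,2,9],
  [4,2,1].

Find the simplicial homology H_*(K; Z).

Take the total order 0 < 1 < 2 < 3 < 4 < 5 < 6 < 7 < 8 < 9 on the vertex set. Then K (dimension 2) consists of the simplices:

  0-simplices (10): [0], [1], [2], [3], [4], [5], [6], [7], [8], [9]
  1-simplices (30): (30 of them)
  2-simplices (20): (20 of them)

so the chain groups are C_0 ≅ Z^10, C_1 ≅ Z^30, C_2 ≅ Z^20.

The boundary map ∂_1: C_1 → C_0 maps an edge to its endpoints' difference, ∂[p,q] = q − p. For instance
  ∂[5,7] = [7] − [5].
This gives a 10×30 integer matrix of rank 9; reducing to Smith normal form yields diagonal entries (1,1,1,1,1,1,1,1,1).

Boundary ∂_2: C_2 → C_1 maps a triangle to the signed sum of its edges. For instance
  ∂[0,5,8] = [5,8] − [0,8] + [0,5],
  ∂[0,5,7] = [5,7] − [0,7] + [0,5].
The 30×20 boundary matrix has rank 20 and Smith normal form diag(1,1,1,1,1,1,1,1,1,1,1,1,1,1,1,1,1,1,1,2).

From H_k ≅ ker(∂_k) / im(∂_{k+1}) we obtain:

  H_0: rank C_0 − rank ∂_1 = 10 − 9 = 1, and the invariant factors of ∂_1 are all 1, so H_0 ≅ Z.
  H_1: rank ker ∂_1 − rank ∂_2 = (30 − 9) − 20 = 1, and ∂_2 has invariant factor 2 > 1, so H_1 ≅ Z × Z/2.
  H_2: rank ker ∂_2 − rank ∂_3 = (20 − 20) − 0 = 0, and there is no ∂_3, so H_2 ≅ 0.

H_0 ≅ Z,  H_1 ≅ Z × Z/2,  H_2 = 0.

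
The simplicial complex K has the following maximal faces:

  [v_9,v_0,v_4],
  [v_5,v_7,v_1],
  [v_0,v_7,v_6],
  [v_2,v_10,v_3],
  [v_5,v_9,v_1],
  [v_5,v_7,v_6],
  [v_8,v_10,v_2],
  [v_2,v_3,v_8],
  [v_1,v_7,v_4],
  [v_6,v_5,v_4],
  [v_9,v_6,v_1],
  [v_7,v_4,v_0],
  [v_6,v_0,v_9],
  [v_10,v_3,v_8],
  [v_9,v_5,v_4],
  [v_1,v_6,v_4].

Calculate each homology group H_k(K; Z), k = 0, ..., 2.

Order the vertices as v_0 < v_1 < v_2 < v_3 < v_4 < v_5 < v_6 < v_7 < v_8 < v_9 < v_10. Listing each simplex with vertices in this order, K has dimension 2 with simplices:

  0-simplices (11): [v_0], [v_1], [v_2], [v_3], [v_4], [v_5], [v_6], [v_7], [v_8], [v_9], [v_10]
  1-simplices (24): (24 of them)
  2-simplices (16): (16 of them)

Hence C_0 ≅ Z^11, C_1 ≅ Z^24, C_2 ≅ Z^16.

∂_1: C_1 → C_0 is given by ∂[p,q] = [q] − [p].
As a 11×24 matrix over Z this has rank 9, with invariant factors (1,1,1,1,1,1,1,1,1).

∂_2: C_2 → C_1 acts by ∂[p,q,r] = [q,r] − [p,r] + [p,q]. For instance
  ∂[v_4,v_5,v_9] = [v_5,v_9] − [v_4,v_9] + [v_4,v_5],
  ∂[v_0,v_4,v_7] = [v_4,v_7] − [v_0,v_7] + [v_0,v_4].
As a 24×16 matrix over Z this has rank 15, with invariant factors (1,1,1,1,1,1,1,1,1,1,1,1,1,1,2).

Reading off H_k = ker ∂_k / im ∂_{k+1}:

  H_0: rank C_0 − rank ∂_1 = 11 − 9 = 2, and the invariant factors of ∂_1 are all 1, so H_0 = Z^2.
  H_1: rank ker ∂_1 − rank ∂_2 = (24 − 9) − 15 = 0, and ∂_2 has invariant factor 2 > 1, so H_1 = Z_2.
  H_2: rank ker ∂_2 − rank ∂_3 = (16 − 15) − 0 = 1, and there is no ∂_3, so H_2 = Z.

(K is a triangulation of the disjoint union of the real projective plane RP^2 and the 2-sphere S^2.)

H_0 = Z^2,  H_1 = Z_2,  H_2 = Z.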